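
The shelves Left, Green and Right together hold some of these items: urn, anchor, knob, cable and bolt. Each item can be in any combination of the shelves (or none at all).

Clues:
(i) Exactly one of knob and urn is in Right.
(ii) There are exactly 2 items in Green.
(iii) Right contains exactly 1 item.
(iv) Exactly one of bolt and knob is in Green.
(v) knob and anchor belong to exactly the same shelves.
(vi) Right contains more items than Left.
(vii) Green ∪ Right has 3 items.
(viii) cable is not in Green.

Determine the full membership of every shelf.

Left = {}; Green = {anchor, knob}; Right = {urn}

From (viii): cable ∉ Green.
Suppose urn ∈ Left: no assignment then satisfies all the clues, so urn ∉ Left.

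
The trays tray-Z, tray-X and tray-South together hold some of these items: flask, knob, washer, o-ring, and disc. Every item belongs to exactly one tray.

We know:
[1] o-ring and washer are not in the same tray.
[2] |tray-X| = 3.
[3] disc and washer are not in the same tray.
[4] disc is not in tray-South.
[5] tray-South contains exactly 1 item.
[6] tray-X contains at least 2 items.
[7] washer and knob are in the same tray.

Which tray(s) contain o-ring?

o-ring: tray-South

From (4): disc ∉ tray-South.
Suppose o-ring ∈ tray-Z: no assignment then satisfies all the clues, so o-ring ∉ tray-Z.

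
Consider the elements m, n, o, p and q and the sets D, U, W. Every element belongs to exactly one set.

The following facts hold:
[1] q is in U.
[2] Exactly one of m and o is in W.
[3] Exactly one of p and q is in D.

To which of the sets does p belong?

From (1): q ∈ U.
(3) (exactly one): p ∈ D.

p: D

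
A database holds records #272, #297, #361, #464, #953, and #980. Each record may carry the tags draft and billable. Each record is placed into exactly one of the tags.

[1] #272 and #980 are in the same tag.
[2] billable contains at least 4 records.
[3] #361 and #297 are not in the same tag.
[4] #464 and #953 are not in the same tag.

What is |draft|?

2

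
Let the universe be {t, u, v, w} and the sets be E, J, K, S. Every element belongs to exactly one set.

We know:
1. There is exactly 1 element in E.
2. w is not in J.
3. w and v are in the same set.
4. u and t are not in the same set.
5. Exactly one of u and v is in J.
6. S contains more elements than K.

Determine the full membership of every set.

E = {t}; J = {u}; K = {}; S = {v, w}

From (2): w ∉ J.
(3): v matches w: v ∉ J.
(5) (exactly one): u ∈ J.
(4): t ∉ J.
Suppose t ∉ E: no assignment then satisfies all the clues, so t ∈ E.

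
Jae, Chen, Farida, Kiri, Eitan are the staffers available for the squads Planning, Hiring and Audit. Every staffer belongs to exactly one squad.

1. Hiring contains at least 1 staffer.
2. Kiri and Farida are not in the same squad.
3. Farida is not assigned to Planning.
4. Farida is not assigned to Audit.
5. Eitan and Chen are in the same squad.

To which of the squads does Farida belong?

From (3): Farida ∉ Planning.
From (4): Farida ∉ Audit.
Only one squad left: Farida ∈ Hiring.
(2): Kiri ∉ Hiring.

Farida: Hiring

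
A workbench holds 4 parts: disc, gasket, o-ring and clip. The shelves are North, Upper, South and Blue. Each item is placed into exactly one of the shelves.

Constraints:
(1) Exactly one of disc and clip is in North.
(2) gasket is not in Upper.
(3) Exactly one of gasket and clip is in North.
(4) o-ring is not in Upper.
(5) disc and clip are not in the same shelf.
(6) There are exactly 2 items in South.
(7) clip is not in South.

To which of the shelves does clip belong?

clip: North

From (2): gasket ∉ Upper.
From (4): o-ring ∉ Upper.
From (7): clip ∉ South.
Suppose clip ∉ North: no assignment then satisfies all the clues, so clip ∈ North.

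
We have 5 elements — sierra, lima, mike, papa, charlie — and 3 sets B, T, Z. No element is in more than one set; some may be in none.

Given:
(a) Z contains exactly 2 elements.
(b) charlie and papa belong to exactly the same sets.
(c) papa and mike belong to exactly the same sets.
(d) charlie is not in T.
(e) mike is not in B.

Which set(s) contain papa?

From (d): charlie ∉ T.
From (e): mike ∉ B.
(b): papa matches charlie: papa ∉ T.
(c): papa matches mike: papa ∉ B.
(c): mike matches papa: mike ∉ T.
(b): charlie matches papa: charlie ∉ B.
Suppose papa ∈ Z: no assignment then satisfies all the clues, so papa ∉ Z.

papa: none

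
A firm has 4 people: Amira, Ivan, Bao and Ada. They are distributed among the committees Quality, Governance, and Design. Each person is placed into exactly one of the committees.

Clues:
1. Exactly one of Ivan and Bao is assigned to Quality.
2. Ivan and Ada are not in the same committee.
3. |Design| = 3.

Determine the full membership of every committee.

Quality = {Ivan}; Governance = {}; Design = {Ada, Amira, Bao}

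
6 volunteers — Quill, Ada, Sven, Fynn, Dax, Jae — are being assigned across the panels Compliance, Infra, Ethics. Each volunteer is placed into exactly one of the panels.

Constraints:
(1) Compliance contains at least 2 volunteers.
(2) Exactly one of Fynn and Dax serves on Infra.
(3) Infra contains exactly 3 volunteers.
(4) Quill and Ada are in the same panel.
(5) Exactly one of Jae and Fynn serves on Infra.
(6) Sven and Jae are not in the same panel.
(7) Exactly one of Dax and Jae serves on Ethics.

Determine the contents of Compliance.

Compliance = {Dax, Sven}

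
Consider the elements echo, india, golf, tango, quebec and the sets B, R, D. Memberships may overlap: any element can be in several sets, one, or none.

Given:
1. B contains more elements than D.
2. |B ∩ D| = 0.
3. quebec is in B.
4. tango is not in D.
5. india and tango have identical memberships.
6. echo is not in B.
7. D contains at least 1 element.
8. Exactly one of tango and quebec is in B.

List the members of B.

From (3): quebec ∈ B.
From (4): tango ∉ D.
From (6): echo ∉ B.
(5): india matches tango: india ∉ D.
(8) (exactly one): tango ∉ B.
(5): india matches tango: india ∉ B.
Suppose golf ∉ B: no assignment then satisfies all the clues, so golf ∈ B.

B = {golf, quebec}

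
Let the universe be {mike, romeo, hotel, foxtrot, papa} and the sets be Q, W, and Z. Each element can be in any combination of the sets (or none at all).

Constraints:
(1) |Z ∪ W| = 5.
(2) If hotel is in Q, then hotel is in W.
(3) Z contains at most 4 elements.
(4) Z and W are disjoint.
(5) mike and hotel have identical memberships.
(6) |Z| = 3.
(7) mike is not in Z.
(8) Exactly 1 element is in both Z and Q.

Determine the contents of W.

W = {hotel, mike}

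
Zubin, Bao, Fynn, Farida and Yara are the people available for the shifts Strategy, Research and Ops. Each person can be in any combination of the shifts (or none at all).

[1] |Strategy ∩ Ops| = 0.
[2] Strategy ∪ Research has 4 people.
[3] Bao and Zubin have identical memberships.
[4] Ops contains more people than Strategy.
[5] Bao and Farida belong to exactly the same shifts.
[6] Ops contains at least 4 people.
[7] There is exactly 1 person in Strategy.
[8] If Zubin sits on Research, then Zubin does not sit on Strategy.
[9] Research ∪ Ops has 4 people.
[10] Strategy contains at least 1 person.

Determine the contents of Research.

Research = {Bao, Farida, Zubin}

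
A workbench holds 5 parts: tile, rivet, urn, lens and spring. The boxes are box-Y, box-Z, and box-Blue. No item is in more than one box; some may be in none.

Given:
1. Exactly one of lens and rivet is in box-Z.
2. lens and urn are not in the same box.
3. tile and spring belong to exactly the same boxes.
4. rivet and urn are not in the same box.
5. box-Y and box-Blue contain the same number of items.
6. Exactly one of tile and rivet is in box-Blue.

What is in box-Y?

box-Y = {urn}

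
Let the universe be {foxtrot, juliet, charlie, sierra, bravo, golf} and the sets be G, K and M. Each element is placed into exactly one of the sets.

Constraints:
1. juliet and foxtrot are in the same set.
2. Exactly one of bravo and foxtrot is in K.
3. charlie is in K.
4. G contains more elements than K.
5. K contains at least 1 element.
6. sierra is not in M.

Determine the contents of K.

K = {bravo, charlie}

From (3): charlie ∈ K.
From (6): sierra ∉ M.
Suppose foxtrot ∈ K: no assignment then satisfies all the clues, so foxtrot ∉ K.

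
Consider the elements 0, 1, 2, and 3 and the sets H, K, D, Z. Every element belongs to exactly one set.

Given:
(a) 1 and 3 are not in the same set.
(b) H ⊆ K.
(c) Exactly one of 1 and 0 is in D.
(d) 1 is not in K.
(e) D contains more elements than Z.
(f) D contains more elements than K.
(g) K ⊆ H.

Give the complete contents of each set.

H = {}; K = {}; D = {0, 2, 3}; Z = {1}

From (d): 1 ∉ K.
(b) contrapositive: 1 ∉ H.
Suppose 0 ∈ H: no assignment then satisfies all the clues, so 0 ∉ H.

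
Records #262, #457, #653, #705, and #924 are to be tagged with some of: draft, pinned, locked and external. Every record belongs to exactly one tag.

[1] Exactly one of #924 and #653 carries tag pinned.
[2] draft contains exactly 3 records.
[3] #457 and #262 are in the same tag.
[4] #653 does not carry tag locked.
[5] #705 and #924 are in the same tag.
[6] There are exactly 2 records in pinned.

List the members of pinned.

From (4): #653 ∉ locked.
Suppose #262 ∈ pinned: no assignment then satisfies all the clues, so #262 ∉ pinned.

pinned = {#705, #924}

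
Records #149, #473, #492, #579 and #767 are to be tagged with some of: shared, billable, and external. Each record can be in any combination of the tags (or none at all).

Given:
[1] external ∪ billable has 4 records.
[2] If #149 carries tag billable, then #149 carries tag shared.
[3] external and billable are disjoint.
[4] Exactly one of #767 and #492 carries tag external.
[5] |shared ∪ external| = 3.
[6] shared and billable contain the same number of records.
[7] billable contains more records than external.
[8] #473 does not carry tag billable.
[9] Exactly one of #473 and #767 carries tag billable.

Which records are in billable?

From (8): #473 ∉ billable.
(9) (exactly one): #767 ∈ billable.
(3) (disjoint): #767 ∉ external.
(4) (exactly one): #492 ∈ external.
(3) (disjoint): #492 ∉ billable.
Suppose #149 ∉ billable: no assignment then satisfies all the clues, so #149 ∈ billable.

billable = {#149, #579, #767}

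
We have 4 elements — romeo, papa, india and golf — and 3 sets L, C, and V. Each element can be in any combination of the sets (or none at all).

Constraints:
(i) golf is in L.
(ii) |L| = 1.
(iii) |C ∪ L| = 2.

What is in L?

From (i): golf ∈ L.
(ii): L already has 1, so the rest are out.

L = {golf}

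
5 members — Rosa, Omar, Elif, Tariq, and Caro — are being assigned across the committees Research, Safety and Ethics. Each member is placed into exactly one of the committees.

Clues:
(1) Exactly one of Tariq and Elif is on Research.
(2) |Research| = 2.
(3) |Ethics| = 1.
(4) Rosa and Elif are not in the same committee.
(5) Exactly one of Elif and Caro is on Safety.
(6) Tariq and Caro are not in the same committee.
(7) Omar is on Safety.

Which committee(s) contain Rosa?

Rosa: Research

From (7): Omar ∈ Safety.
Suppose Rosa ∉ Research: no assignment then satisfies all the clues, so Rosa ∈ Research.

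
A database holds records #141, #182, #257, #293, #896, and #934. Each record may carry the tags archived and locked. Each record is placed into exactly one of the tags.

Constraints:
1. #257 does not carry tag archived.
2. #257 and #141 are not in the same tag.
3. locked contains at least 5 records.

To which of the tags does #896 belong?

#896: locked

From (1): #257 ∉ archived.
Only one tag left: #257 ∈ locked.
(2): #141 ∉ locked.
(3): only 5 candidates remain for locked, so all are in.
Only one tag left: #141 ∈ archived.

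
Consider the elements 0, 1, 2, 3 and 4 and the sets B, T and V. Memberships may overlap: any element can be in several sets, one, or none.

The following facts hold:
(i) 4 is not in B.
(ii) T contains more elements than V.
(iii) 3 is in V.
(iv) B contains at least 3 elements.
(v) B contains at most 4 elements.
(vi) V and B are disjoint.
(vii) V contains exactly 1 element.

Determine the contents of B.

From (i): 4 ∉ B.
From (iii): 3 ∈ V.
(vi) (disjoint): 3 ∉ B.
(vii): V already has 1, so the rest are out.
(iv): only 3 candidates remain for B, so all are in.

B = {0, 1, 2}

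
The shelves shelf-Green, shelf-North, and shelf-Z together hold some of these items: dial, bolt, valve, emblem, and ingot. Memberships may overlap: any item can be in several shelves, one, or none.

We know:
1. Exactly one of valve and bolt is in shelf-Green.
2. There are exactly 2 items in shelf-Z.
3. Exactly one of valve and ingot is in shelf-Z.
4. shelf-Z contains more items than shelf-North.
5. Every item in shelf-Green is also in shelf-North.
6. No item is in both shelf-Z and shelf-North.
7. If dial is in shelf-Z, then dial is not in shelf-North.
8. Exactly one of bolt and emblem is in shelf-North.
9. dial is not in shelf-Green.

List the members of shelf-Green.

shelf-Green = {bolt}

From (9): dial ∉ shelf-Green.
Suppose bolt ∉ shelf-Green: no assignment then satisfies all the clues, so bolt ∈ shelf-Green.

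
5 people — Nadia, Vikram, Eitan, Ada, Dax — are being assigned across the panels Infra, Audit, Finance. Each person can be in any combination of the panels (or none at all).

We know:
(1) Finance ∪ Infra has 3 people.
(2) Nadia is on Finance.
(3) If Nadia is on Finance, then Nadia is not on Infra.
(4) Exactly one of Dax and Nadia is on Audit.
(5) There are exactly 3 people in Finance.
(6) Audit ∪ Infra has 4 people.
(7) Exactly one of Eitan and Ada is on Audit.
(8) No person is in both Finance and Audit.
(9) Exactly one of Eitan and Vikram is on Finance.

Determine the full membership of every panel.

Infra = {Ada, Vikram}; Audit = {Dax, Eitan}; Finance = {Ada, Nadia, Vikram}

From (2): Nadia ∈ Finance.
(3): Nadia ∉ Infra.
(8) (disjoint): Nadia ∉ Audit.
(4) (exactly one): Dax ∈ Audit.
(8) (disjoint): Dax ∉ Finance.
Suppose Vikram ∉ Infra: no assignment then satisfies all the clues, so Vikram ∈ Infra.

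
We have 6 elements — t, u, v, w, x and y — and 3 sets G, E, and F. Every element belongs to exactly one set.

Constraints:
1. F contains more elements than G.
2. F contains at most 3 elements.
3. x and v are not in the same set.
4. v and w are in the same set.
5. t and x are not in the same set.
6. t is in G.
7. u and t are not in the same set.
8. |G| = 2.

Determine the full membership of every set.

G = {t, y}; E = {x}; F = {u, v, w}

From (6): t ∈ G.
(5): x ∉ G.
(7): u ∉ G.
Suppose u ∈ E: no assignment then satisfies all the clues, so u ∉ E.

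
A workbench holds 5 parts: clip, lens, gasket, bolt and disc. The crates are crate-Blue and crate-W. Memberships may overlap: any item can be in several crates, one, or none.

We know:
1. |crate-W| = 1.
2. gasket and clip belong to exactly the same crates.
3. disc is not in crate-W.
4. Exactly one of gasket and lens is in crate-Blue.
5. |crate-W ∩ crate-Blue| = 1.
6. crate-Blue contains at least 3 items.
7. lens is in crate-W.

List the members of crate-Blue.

crate-Blue = {bolt, disc, lens}

From (3): disc ∉ crate-W.
From (7): lens ∈ crate-W.
(1): crate-W already has 1, so the rest are out.
Suppose clip ∈ crate-Blue: no assignment then satisfies all the clues, so clip ∉ crate-Blue.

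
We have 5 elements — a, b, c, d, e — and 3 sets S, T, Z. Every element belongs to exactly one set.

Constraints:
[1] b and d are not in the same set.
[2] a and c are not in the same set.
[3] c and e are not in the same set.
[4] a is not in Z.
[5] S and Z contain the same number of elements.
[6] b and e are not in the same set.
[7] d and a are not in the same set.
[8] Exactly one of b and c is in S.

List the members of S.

From (4): a ∉ Z.
Suppose a ∉ S: no assignment then satisfies all the clues, so a ∈ S.

S = {a, b}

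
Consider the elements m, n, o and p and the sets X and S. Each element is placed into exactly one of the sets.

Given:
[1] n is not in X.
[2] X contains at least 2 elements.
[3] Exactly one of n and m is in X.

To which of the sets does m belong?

m: X

From (1): n ∉ X.
(3) (exactly one): m ∈ X.
Only one set left: n ∈ S.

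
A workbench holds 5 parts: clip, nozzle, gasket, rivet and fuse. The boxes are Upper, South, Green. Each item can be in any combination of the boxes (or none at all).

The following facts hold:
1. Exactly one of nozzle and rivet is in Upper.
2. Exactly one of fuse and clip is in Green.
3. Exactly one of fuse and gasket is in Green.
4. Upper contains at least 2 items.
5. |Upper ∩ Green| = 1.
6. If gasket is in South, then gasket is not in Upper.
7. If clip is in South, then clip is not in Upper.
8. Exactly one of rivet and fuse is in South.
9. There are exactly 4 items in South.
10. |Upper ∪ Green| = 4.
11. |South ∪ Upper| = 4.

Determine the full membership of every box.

Upper = {fuse, nozzle}; South = {clip, fuse, gasket, nozzle}; Green = {clip, gasket, nozzle}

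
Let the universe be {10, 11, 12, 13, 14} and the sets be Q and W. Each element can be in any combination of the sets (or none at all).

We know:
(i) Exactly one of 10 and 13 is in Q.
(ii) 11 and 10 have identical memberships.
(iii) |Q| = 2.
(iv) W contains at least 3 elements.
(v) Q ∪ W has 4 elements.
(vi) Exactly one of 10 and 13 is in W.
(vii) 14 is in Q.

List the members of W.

From (vii): 14 ∈ Q.
Suppose 10 ∉ W: no assignment then satisfies all the clues, so 10 ∈ W.

W = {10, 11, 14}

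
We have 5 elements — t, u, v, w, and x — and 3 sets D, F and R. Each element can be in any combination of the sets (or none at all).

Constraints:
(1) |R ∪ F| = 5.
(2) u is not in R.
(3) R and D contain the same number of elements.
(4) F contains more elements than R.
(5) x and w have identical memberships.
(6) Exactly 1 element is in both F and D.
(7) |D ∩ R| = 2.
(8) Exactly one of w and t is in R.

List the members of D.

D = {t, v}

From (2): u ∉ R.
Suppose t ∉ D: no assignment then satisfies all the clues, so t ∈ D.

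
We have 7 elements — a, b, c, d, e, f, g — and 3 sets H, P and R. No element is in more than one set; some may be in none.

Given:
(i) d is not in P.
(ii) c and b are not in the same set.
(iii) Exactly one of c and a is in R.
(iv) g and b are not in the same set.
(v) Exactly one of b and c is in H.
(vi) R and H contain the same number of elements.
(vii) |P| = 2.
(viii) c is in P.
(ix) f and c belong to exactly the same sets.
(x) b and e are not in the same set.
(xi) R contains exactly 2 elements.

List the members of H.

H = {b, d}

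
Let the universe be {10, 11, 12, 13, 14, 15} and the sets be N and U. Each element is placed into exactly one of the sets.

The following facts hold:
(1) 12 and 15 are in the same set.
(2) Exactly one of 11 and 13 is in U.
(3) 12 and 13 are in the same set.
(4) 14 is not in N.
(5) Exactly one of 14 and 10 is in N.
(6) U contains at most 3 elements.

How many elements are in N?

From (4): 14 ∉ N.
(5) (exactly one): 10 ∈ N.
Only one set left: 14 ∈ U.
Suppose 11 ∈ N: no assignment then satisfies all the clues, so 11 ∉ N.

4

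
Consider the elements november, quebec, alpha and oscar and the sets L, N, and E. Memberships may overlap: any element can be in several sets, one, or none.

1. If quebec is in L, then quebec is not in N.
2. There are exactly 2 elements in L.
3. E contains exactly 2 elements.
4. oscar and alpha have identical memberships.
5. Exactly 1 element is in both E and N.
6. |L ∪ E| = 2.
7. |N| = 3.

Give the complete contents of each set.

L = {november, quebec}; N = {alpha, november, oscar}; E = {november, quebec}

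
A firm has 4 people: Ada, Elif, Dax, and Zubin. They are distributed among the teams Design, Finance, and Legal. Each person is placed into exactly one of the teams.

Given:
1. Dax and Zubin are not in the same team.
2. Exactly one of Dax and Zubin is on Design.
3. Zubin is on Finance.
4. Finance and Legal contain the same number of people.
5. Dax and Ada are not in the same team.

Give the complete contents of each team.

From (3): Zubin ∈ Finance.
(1): Dax ∉ Finance.
(2) (exactly one): Dax ∈ Design.
(5): Ada ∉ Design.
Suppose Ada ∈ Finance: no assignment then satisfies all the clues, so Ada ∉ Finance.

Design = {Dax, Elif}; Finance = {Zubin}; Legal = {Ada}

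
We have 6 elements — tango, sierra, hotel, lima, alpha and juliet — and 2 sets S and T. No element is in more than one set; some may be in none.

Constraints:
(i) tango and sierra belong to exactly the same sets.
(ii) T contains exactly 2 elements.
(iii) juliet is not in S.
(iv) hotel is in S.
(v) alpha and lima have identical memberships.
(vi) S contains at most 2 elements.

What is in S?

S = {hotel}

From (iii): juliet ∉ S.
From (iv): hotel ∈ S.
Suppose tango ∈ S: no assignment then satisfies all the clues, so tango ∉ S.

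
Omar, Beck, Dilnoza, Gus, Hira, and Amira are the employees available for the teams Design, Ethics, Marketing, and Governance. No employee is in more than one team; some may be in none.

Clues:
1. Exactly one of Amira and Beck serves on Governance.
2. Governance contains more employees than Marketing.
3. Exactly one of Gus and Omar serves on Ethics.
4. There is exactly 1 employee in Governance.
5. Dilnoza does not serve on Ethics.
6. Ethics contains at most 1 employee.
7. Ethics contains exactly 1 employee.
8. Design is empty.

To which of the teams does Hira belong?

Hira: none

From (5): Dilnoza ∉ Ethics.
(8): Design already has 0, so the rest are out.
Suppose Hira ∈ Ethics: no assignment then satisfies all the clues, so Hira ∉ Ethics.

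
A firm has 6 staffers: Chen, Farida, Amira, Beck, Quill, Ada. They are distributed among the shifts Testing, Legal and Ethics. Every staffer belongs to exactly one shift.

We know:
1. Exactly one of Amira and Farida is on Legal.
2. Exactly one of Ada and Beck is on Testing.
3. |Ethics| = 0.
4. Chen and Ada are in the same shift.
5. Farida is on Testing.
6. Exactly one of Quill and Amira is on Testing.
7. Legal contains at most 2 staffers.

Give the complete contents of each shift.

Testing = {Ada, Chen, Farida, Quill}; Legal = {Amira, Beck}; Ethics = {}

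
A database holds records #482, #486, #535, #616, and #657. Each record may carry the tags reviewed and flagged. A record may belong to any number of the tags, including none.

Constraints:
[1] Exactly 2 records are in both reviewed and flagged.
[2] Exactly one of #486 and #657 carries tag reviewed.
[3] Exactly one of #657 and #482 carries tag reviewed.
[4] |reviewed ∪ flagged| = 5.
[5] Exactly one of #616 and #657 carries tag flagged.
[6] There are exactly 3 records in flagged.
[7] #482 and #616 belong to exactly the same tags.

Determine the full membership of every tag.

reviewed = {#482, #486, #535, #616}; flagged = {#486, #535, #657}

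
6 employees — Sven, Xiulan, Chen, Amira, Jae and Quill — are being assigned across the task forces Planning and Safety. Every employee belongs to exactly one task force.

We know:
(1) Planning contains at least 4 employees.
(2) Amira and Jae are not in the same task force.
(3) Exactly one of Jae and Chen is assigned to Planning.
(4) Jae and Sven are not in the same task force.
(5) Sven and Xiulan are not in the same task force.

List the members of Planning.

Planning = {Amira, Chen, Quill, Sven}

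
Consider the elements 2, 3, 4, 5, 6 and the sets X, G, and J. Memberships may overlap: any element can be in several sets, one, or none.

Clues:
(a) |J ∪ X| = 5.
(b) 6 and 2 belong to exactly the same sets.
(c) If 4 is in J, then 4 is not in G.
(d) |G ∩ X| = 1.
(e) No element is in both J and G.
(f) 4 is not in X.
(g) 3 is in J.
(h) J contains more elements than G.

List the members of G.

G = {5}

From (f): 4 ∉ X.
From (g): 3 ∈ J.
(e) (disjoint): 3 ∉ G.
Suppose 2 ∈ G: no assignment then satisfies all the clues, so 2 ∉ G.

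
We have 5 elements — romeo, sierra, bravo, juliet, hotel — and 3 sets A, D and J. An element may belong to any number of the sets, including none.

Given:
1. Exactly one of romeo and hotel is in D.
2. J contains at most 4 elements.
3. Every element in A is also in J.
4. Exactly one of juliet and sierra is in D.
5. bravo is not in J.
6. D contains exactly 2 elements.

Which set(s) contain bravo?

bravo: none

From (5): bravo ∉ J.
(3) contrapositive: bravo ∉ A.
Suppose bravo ∈ D: no assignment then satisfies all the clues, so bravo ∉ D.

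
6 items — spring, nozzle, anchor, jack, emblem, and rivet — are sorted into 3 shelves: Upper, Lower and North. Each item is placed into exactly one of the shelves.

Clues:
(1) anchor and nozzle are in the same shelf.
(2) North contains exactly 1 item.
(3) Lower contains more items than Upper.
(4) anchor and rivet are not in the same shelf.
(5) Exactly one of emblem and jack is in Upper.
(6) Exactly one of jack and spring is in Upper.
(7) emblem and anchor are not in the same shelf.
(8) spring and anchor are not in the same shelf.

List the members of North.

North = {rivet}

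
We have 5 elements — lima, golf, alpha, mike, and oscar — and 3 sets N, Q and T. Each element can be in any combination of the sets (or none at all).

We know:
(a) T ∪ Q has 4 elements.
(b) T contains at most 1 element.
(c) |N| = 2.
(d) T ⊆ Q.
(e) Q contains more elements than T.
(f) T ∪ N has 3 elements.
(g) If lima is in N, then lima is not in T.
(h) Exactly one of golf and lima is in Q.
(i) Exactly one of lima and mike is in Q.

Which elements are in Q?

Q = {alpha, golf, mike, oscar}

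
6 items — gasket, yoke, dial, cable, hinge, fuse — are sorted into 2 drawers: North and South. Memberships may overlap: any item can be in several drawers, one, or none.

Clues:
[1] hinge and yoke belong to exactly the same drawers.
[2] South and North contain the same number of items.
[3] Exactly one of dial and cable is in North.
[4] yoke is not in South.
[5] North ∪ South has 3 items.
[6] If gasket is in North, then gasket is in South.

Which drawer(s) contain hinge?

From (4): yoke ∉ South.
(1): hinge matches yoke: hinge ∉ South.
Suppose hinge ∈ North: no assignment then satisfies all the clues, so hinge ∉ North.

hinge: none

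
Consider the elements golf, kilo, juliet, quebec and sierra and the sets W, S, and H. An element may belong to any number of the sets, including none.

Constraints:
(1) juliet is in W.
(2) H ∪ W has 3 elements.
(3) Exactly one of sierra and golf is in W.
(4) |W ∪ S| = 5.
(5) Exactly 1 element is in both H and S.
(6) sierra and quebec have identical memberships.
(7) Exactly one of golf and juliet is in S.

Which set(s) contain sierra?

sierra: S

From (1): juliet ∈ W.
Suppose sierra ∈ W: no assignment then satisfies all the clues, so sierra ∉ W.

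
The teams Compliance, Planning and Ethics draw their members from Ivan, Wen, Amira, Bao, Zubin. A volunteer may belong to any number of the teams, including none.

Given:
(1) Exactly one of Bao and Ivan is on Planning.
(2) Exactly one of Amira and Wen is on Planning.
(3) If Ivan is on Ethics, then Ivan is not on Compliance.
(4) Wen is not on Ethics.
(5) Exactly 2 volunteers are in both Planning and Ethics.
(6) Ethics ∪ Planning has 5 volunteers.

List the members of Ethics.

From (4): Wen ∉ Ethics.
Suppose Ivan ∉ Ethics: no assignment then satisfies all the clues, so Ivan ∈ Ethics.

Ethics = {Amira, Bao, Ivan, Zubin}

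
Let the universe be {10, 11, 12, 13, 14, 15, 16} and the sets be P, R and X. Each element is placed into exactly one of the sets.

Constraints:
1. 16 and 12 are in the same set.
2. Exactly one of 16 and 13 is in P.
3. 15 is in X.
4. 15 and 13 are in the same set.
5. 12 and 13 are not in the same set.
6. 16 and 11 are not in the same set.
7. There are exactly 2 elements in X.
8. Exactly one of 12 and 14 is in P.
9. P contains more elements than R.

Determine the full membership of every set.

From (3): 15 ∈ X.
(4): 13 matches 15: 13 ∉ P.
(4): 13 matches 15: 13 ∉ R.
(4): 13 matches 15: 13 ∈ X.
(5): 12 ∉ X.
(7): X already has 2, so the rest are out.
(2) (exactly one): 16 ∈ P.
(6): 11 ∉ P.
Only one set left: 11 ∈ R.
(1): 12 matches 16: 12 ∈ P.
(8) (exactly one): 14 ∉ P.
Suppose 10 ∉ P: no assignment then satisfies all the clues, so 10 ∈ P.

P = {10, 12, 16}; R = {11, 14}; X = {13, 15}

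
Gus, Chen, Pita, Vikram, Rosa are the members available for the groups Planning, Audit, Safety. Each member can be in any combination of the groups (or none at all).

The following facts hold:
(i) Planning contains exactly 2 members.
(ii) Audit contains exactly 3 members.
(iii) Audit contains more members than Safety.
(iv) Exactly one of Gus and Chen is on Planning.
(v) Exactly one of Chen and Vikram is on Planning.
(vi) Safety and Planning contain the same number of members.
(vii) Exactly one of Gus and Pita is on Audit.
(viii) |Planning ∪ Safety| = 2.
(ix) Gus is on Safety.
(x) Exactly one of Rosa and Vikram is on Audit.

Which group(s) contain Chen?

Chen: Audit

From (ix): Gus ∈ Safety.
Suppose Chen ∈ Planning: no assignment then satisfies all the clues, so Chen ∉ Planning.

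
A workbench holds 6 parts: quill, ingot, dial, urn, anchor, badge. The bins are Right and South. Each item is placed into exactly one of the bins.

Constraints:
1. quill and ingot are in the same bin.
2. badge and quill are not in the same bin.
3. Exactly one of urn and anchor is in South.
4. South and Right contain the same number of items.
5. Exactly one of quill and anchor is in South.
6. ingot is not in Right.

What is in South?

From (6): ingot ∉ Right.
(1): quill matches ingot: quill ∉ Right.
Only one bin left: quill ∈ South.
Only one bin left: ingot ∈ South.
(2): badge ∉ South.
(5) (exactly one): anchor ∉ South.
Only one bin left: anchor ∈ Right.
Only one bin left: badge ∈ Right.
(3) (exactly one): urn ∈ South.
Suppose dial ∈ South: no assignment then satisfies all the clues, so dial ∉ South.

South = {ingot, quill, urn}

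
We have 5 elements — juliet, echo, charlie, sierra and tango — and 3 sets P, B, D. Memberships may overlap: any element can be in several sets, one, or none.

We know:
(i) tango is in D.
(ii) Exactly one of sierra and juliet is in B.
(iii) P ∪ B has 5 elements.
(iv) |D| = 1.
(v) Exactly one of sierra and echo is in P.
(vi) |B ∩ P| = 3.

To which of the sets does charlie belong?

charlie: B, P

From (i): tango ∈ D.
(iv): D already has 1, so the rest are out.
Suppose charlie ∉ P: no assignment then satisfies all the clues, so charlie ∈ P.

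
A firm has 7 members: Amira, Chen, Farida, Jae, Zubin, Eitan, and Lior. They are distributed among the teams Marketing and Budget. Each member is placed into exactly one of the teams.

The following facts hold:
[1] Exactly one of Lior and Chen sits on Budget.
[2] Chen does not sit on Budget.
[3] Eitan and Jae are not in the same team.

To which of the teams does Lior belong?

Lior: Budget

From (2): Chen ∉ Budget.
(1) (exactly one): Lior ∈ Budget.
Only one team left: Chen ∈ Marketing.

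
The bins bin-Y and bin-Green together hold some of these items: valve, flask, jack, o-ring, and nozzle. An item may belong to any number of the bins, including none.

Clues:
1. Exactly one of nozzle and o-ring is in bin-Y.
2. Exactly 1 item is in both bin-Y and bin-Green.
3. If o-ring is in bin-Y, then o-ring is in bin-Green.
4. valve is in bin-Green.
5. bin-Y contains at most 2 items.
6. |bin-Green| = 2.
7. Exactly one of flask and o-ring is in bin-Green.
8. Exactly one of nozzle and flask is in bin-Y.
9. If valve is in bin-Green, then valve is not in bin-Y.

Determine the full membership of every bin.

bin-Y = {flask, o-ring}; bin-Green = {o-ring, valve}

From (4): valve ∈ bin-Green.
(9): valve ∉ bin-Y.
Suppose flask ∉ bin-Y: no assignment then satisfies all the clues, so flask ∈ bin-Y.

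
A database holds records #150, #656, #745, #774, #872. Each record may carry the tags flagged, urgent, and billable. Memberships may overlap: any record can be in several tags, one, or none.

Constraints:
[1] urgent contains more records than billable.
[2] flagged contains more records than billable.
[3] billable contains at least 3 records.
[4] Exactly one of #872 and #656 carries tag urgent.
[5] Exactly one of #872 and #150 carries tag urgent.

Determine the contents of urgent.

urgent = {#150, #656, #745, #774}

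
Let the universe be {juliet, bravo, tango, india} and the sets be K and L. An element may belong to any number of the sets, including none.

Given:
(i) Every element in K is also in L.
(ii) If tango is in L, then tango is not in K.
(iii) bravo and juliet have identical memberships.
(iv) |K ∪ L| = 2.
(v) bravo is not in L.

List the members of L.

From (v): bravo ∉ L.
(i) contrapositive: bravo ∉ K.
(iii): juliet matches bravo: juliet ∉ K.
(iii): juliet matches bravo: juliet ∉ L.
Suppose tango ∉ L: no assignment then satisfies all the clues, so tango ∈ L.

L = {india, tango}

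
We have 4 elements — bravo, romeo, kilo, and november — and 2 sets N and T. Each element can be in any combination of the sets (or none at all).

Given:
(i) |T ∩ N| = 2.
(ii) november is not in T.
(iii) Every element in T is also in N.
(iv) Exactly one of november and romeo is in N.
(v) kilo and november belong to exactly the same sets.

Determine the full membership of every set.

N = {bravo, romeo}; T = {bravo, romeo}

From (ii): november ∉ T.
(v): kilo matches november: kilo ∉ T.
Suppose bravo ∉ N: no assignment then satisfies all the clues, so bravo ∈ N.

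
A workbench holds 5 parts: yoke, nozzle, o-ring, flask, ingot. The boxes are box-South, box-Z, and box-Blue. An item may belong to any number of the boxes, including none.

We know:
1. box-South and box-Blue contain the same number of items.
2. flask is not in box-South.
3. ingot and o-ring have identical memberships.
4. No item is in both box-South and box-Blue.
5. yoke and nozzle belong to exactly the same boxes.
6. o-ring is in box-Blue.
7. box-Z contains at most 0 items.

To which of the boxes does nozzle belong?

nozzle: box-South

From (2): flask ∉ box-South.
From (6): o-ring ∈ box-Blue.
(3): ingot matches o-ring: ingot ∈ box-Blue.
(4) (disjoint): o-ring ∉ box-South.
(4) (disjoint): ingot ∉ box-South.
(7): box-Z already has 0, so the rest are out.
Suppose nozzle ∉ box-South: no assignment then satisfies all the clues, so nozzle ∈ box-South.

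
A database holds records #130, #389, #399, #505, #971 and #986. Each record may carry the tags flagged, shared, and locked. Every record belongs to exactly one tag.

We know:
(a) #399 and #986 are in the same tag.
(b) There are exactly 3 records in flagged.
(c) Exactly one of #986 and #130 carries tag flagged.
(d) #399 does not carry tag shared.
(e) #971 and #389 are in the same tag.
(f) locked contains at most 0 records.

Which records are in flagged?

flagged = {#399, #505, #986}

From (d): #399 ∉ shared.
(a): #986 matches #399: #986 ∉ shared.
(f): locked already has 0, so the rest are out.
Only one tag left: #399 ∈ flagged.
Only one tag left: #986 ∈ flagged.
(c) (exactly one): #130 ∉ flagged.
Only one tag left: #130 ∈ shared.
Suppose #389 ∈ flagged: no assignment then satisfies all the clues, so #389 ∉ flagged.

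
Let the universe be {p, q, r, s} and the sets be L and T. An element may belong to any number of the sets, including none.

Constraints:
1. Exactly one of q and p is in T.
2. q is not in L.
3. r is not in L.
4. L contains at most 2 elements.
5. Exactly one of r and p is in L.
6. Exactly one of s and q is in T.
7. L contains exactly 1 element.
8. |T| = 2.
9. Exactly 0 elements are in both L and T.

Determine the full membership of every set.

L = {p}; T = {q, r}

From (2): q ∉ L.
From (3): r ∉ L.
(5) (exactly one): p ∈ L.
(7): L already has 1, so the rest are out.
Suppose p ∈ T: no assignment then satisfies all the clues, so p ∉ T.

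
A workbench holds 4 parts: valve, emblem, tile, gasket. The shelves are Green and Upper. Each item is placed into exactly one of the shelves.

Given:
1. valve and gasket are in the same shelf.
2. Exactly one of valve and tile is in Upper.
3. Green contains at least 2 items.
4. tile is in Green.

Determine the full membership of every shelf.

From (4): tile ∈ Green.
(2) (exactly one): valve ∈ Upper.
(1): gasket matches valve: gasket ∉ Green.
(1): gasket matches valve: gasket ∈ Upper.
(3): only 2 candidates remain for Green, so all are in.

Green = {emblem, tile}; Upper = {gasket, valve}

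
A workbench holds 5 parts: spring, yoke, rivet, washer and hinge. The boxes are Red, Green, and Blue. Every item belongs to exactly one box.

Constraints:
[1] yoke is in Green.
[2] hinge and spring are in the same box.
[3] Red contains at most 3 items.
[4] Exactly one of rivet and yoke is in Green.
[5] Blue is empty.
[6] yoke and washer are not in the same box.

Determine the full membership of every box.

Red = {rivet, washer}; Green = {hinge, spring, yoke}; Blue = {}

From (1): yoke ∈ Green.
(4) (exactly one): rivet ∉ Green.
(5): Blue already has 0, so the rest are out.
(6): washer ∉ Green.
Only one box left: rivet ∈ Red.
Only one box left: washer ∈ Red.
Suppose spring ∈ Red: no assignment then satisfies all the clues, so spring ∉ Red.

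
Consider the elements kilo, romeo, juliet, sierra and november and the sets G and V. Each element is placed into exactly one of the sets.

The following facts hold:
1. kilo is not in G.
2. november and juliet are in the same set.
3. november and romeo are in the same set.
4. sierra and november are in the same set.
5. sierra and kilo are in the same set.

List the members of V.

V = {juliet, kilo, november, romeo, sierra}

From (1): kilo ∉ G.
(5): sierra matches kilo: sierra ∉ G.
Only one set left: kilo ∈ V.
Only one set left: sierra ∈ V.
(4): november matches sierra: november ∉ G.
(4): november matches sierra: november ∈ V.
(2): juliet matches november: juliet ∉ G.
(2): juliet matches november: juliet ∈ V.
(3): romeo matches november: romeo ∉ G.
(3): romeo matches november: romeo ∈ V.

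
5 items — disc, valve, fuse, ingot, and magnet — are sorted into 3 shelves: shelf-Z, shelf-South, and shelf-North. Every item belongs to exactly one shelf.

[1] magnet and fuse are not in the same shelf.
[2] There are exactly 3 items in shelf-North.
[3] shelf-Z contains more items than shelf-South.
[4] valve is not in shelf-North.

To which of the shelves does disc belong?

disc: shelf-North

From (4): valve ∉ shelf-North.
Suppose disc ∈ shelf-Z: no assignment then satisfies all the clues, so disc ∉ shelf-Z.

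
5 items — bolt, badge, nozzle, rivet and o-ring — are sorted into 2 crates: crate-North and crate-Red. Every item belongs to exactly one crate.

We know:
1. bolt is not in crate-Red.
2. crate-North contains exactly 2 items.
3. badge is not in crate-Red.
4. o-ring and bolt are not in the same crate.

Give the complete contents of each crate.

crate-North = {badge, bolt}; crate-Red = {nozzle, o-ring, rivet}

From (1): bolt ∉ crate-Red.
From (3): badge ∉ crate-Red.
Only one crate left: bolt ∈ crate-North.
Only one crate left: badge ∈ crate-North.
(2): crate-North already has 2, so the rest are out.
Only one crate left: nozzle ∈ crate-Red.
Only one crate left: rivet ∈ crate-Red.
Only one crate left: o-ring ∈ crate-Red.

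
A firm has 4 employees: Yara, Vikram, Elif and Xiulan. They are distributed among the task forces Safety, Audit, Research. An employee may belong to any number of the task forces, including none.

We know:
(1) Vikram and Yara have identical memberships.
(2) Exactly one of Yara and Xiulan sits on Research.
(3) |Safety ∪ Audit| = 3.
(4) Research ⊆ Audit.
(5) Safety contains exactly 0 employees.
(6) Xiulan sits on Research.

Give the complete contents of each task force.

From (6): Xiulan ∈ Research.
(2) (exactly one): Yara ∉ Research.
(4) with Xiulan ∈ Research: Xiulan ∈ Audit.
(5): Safety already has 0, so the rest are out.
(1): Vikram matches Yara: Vikram ∉ Research.
Suppose Yara ∉ Audit: no assignment then satisfies all the clues, so Yara ∈ Audit.

Safety = {}; Audit = {Vikram, Xiulan, Yara}; Research = {Xiulan}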